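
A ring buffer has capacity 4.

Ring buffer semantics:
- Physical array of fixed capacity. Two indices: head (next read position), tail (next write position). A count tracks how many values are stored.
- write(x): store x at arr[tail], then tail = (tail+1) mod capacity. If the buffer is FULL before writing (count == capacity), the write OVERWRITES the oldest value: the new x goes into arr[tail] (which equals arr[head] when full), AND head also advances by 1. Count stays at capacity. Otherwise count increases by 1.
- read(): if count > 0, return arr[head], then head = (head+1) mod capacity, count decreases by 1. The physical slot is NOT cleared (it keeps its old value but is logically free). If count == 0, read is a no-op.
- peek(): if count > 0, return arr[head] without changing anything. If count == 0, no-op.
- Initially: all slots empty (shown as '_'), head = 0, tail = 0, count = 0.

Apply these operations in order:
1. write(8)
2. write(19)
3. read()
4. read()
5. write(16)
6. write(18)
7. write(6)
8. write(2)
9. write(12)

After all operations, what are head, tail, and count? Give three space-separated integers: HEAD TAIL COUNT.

Answer: 3 3 4

Derivation:
After op 1 (write(8)): arr=[8 _ _ _] head=0 tail=1 count=1
After op 2 (write(19)): arr=[8 19 _ _] head=0 tail=2 count=2
After op 3 (read()): arr=[8 19 _ _] head=1 tail=2 count=1
After op 4 (read()): arr=[8 19 _ _] head=2 tail=2 count=0
After op 5 (write(16)): arr=[8 19 16 _] head=2 tail=3 count=1
After op 6 (write(18)): arr=[8 19 16 18] head=2 tail=0 count=2
After op 7 (write(6)): arr=[6 19 16 18] head=2 tail=1 count=3
After op 8 (write(2)): arr=[6 2 16 18] head=2 tail=2 count=4
After op 9 (write(12)): arr=[6 2 12 18] head=3 tail=3 count=4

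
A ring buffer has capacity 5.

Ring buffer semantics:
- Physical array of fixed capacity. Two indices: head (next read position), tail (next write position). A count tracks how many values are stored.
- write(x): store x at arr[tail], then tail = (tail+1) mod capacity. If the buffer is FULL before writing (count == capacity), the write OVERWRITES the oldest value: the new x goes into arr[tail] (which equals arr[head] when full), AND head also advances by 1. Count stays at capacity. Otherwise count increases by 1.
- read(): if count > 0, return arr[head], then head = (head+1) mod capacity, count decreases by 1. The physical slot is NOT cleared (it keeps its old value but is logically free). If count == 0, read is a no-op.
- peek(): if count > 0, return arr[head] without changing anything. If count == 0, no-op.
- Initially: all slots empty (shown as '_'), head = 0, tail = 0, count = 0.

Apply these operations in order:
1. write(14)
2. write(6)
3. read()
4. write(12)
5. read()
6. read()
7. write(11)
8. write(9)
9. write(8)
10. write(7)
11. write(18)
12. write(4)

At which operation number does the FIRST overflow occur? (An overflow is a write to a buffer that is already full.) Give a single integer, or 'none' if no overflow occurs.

After op 1 (write(14)): arr=[14 _ _ _ _] head=0 tail=1 count=1
After op 2 (write(6)): arr=[14 6 _ _ _] head=0 tail=2 count=2
After op 3 (read()): arr=[14 6 _ _ _] head=1 tail=2 count=1
After op 4 (write(12)): arr=[14 6 12 _ _] head=1 tail=3 count=2
After op 5 (read()): arr=[14 6 12 _ _] head=2 tail=3 count=1
After op 6 (read()): arr=[14 6 12 _ _] head=3 tail=3 count=0
After op 7 (write(11)): arr=[14 6 12 11 _] head=3 tail=4 count=1
After op 8 (write(9)): arr=[14 6 12 11 9] head=3 tail=0 count=2
After op 9 (write(8)): arr=[8 6 12 11 9] head=3 tail=1 count=3
After op 10 (write(7)): arr=[8 7 12 11 9] head=3 tail=2 count=4
After op 11 (write(18)): arr=[8 7 18 11 9] head=3 tail=3 count=5
After op 12 (write(4)): arr=[8 7 18 4 9] head=4 tail=4 count=5

Answer: 12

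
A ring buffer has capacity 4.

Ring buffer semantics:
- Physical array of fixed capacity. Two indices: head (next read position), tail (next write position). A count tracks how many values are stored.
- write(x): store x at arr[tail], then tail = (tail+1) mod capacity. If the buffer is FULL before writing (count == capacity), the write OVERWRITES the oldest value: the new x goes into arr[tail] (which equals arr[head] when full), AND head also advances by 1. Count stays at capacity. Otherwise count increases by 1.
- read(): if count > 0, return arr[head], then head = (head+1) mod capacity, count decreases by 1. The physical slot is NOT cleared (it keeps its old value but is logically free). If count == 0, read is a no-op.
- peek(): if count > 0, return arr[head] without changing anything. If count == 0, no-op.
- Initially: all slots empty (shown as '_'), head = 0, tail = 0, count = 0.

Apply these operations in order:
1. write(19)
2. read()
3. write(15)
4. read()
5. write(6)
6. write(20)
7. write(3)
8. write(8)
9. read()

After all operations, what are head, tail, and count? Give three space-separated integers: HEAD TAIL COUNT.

After op 1 (write(19)): arr=[19 _ _ _] head=0 tail=1 count=1
After op 2 (read()): arr=[19 _ _ _] head=1 tail=1 count=0
After op 3 (write(15)): arr=[19 15 _ _] head=1 tail=2 count=1
After op 4 (read()): arr=[19 15 _ _] head=2 tail=2 count=0
After op 5 (write(6)): arr=[19 15 6 _] head=2 tail=3 count=1
After op 6 (write(20)): arr=[19 15 6 20] head=2 tail=0 count=2
After op 7 (write(3)): arr=[3 15 6 20] head=2 tail=1 count=3
After op 8 (write(8)): arr=[3 8 6 20] head=2 tail=2 count=4
After op 9 (read()): arr=[3 8 6 20] head=3 tail=2 count=3

Answer: 3 2 3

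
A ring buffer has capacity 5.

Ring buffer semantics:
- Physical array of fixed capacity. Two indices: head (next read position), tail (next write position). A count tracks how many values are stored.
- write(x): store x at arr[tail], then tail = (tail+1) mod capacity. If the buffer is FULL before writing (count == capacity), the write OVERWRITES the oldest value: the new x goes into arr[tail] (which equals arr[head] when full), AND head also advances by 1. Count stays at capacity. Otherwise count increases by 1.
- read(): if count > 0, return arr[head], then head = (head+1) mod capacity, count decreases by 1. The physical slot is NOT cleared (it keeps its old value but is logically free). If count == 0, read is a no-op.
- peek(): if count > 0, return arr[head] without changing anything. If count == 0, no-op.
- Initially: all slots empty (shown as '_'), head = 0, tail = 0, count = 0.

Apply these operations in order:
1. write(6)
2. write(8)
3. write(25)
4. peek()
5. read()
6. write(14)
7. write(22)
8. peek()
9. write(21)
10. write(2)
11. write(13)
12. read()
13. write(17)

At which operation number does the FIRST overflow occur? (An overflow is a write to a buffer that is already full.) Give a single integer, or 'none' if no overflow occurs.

After op 1 (write(6)): arr=[6 _ _ _ _] head=0 tail=1 count=1
After op 2 (write(8)): arr=[6 8 _ _ _] head=0 tail=2 count=2
After op 3 (write(25)): arr=[6 8 25 _ _] head=0 tail=3 count=3
After op 4 (peek()): arr=[6 8 25 _ _] head=0 tail=3 count=3
After op 5 (read()): arr=[6 8 25 _ _] head=1 tail=3 count=2
After op 6 (write(14)): arr=[6 8 25 14 _] head=1 tail=4 count=3
After op 7 (write(22)): arr=[6 8 25 14 22] head=1 tail=0 count=4
After op 8 (peek()): arr=[6 8 25 14 22] head=1 tail=0 count=4
After op 9 (write(21)): arr=[21 8 25 14 22] head=1 tail=1 count=5
After op 10 (write(2)): arr=[21 2 25 14 22] head=2 tail=2 count=5
After op 11 (write(13)): arr=[21 2 13 14 22] head=3 tail=3 count=5
After op 12 (read()): arr=[21 2 13 14 22] head=4 tail=3 count=4
After op 13 (write(17)): arr=[21 2 13 17 22] head=4 tail=4 count=5

Answer: 10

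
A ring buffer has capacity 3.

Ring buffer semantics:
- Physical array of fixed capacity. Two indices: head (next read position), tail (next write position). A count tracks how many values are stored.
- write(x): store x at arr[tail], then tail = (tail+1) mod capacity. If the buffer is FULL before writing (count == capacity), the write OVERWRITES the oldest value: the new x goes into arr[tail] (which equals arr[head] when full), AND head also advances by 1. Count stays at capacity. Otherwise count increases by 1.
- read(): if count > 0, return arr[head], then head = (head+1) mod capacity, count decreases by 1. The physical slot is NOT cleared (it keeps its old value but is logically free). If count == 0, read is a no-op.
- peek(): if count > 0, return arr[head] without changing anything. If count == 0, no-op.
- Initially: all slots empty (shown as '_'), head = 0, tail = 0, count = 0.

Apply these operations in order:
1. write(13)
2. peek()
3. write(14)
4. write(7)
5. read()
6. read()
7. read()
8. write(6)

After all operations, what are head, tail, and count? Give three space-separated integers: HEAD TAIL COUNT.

Answer: 0 1 1

Derivation:
After op 1 (write(13)): arr=[13 _ _] head=0 tail=1 count=1
After op 2 (peek()): arr=[13 _ _] head=0 tail=1 count=1
After op 3 (write(14)): arr=[13 14 _] head=0 tail=2 count=2
After op 4 (write(7)): arr=[13 14 7] head=0 tail=0 count=3
After op 5 (read()): arr=[13 14 7] head=1 tail=0 count=2
After op 6 (read()): arr=[13 14 7] head=2 tail=0 count=1
After op 7 (read()): arr=[13 14 7] head=0 tail=0 count=0
After op 8 (write(6)): arr=[6 14 7] head=0 tail=1 count=1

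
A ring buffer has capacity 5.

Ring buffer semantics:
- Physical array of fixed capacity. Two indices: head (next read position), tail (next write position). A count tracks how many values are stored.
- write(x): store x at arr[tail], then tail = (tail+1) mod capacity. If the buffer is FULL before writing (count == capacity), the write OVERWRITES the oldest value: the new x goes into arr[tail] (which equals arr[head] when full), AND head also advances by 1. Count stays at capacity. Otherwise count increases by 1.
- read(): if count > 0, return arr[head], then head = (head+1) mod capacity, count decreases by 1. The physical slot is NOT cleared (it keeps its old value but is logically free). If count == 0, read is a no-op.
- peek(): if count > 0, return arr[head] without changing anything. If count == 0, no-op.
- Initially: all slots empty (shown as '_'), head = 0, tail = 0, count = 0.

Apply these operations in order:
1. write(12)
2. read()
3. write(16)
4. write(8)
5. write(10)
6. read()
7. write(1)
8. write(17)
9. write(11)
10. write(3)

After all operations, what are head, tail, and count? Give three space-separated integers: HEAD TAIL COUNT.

Answer: 3 3 5

Derivation:
After op 1 (write(12)): arr=[12 _ _ _ _] head=0 tail=1 count=1
After op 2 (read()): arr=[12 _ _ _ _] head=1 tail=1 count=0
After op 3 (write(16)): arr=[12 16 _ _ _] head=1 tail=2 count=1
After op 4 (write(8)): arr=[12 16 8 _ _] head=1 tail=3 count=2
After op 5 (write(10)): arr=[12 16 8 10 _] head=1 tail=4 count=3
After op 6 (read()): arr=[12 16 8 10 _] head=2 tail=4 count=2
After op 7 (write(1)): arr=[12 16 8 10 1] head=2 tail=0 count=3
After op 8 (write(17)): arr=[17 16 8 10 1] head=2 tail=1 count=4
After op 9 (write(11)): arr=[17 11 8 10 1] head=2 tail=2 count=5
After op 10 (write(3)): arr=[17 11 3 10 1] head=3 tail=3 count=5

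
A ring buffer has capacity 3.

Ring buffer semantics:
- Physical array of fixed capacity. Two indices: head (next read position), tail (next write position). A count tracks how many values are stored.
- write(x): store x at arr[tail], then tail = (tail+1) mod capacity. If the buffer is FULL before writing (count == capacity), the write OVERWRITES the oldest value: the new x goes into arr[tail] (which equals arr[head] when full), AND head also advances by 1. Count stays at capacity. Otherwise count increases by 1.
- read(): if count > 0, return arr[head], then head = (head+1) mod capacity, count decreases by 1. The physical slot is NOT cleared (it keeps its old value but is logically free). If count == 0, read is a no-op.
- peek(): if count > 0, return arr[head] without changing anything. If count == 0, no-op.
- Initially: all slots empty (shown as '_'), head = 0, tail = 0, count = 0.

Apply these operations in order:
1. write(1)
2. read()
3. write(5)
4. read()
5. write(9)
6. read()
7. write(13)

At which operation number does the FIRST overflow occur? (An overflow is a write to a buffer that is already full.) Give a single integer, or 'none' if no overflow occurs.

Answer: none

Derivation:
After op 1 (write(1)): arr=[1 _ _] head=0 tail=1 count=1
After op 2 (read()): arr=[1 _ _] head=1 tail=1 count=0
After op 3 (write(5)): arr=[1 5 _] head=1 tail=2 count=1
After op 4 (read()): arr=[1 5 _] head=2 tail=2 count=0
After op 5 (write(9)): arr=[1 5 9] head=2 tail=0 count=1
After op 6 (read()): arr=[1 5 9] head=0 tail=0 count=0
After op 7 (write(13)): arr=[13 5 9] head=0 tail=1 count=1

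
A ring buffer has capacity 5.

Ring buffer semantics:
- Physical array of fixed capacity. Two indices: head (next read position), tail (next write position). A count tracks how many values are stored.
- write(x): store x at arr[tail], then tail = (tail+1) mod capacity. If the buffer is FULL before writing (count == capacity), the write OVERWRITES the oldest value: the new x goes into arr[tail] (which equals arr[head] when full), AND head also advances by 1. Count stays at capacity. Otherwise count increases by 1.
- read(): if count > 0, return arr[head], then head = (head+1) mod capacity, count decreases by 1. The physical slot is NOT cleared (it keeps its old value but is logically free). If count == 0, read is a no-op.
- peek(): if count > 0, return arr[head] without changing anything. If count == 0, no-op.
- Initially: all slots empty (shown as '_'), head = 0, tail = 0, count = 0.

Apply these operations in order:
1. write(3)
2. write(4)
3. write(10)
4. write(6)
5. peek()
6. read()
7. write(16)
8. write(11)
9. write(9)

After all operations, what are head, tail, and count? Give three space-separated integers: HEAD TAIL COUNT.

Answer: 2 2 5

Derivation:
After op 1 (write(3)): arr=[3 _ _ _ _] head=0 tail=1 count=1
After op 2 (write(4)): arr=[3 4 _ _ _] head=0 tail=2 count=2
After op 3 (write(10)): arr=[3 4 10 _ _] head=0 tail=3 count=3
After op 4 (write(6)): arr=[3 4 10 6 _] head=0 tail=4 count=4
After op 5 (peek()): arr=[3 4 10 6 _] head=0 tail=4 count=4
After op 6 (read()): arr=[3 4 10 6 _] head=1 tail=4 count=3
After op 7 (write(16)): arr=[3 4 10 6 16] head=1 tail=0 count=4
After op 8 (write(11)): arr=[11 4 10 6 16] head=1 tail=1 count=5
After op 9 (write(9)): arr=[11 9 10 6 16] head=2 tail=2 count=5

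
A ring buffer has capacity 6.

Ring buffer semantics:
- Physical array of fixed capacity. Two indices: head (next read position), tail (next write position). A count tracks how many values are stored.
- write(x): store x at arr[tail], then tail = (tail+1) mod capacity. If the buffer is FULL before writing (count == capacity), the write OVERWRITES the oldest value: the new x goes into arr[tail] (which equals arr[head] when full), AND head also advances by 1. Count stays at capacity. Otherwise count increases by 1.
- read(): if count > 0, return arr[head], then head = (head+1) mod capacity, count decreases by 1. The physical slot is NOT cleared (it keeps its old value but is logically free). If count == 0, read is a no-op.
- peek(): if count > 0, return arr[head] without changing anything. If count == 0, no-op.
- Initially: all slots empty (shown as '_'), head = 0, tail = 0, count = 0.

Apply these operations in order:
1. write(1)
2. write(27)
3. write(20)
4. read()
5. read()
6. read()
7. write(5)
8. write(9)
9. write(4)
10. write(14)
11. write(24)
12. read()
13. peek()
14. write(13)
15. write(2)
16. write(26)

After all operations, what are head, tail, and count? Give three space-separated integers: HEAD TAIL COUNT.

After op 1 (write(1)): arr=[1 _ _ _ _ _] head=0 tail=1 count=1
After op 2 (write(27)): arr=[1 27 _ _ _ _] head=0 tail=2 count=2
After op 3 (write(20)): arr=[1 27 20 _ _ _] head=0 tail=3 count=3
After op 4 (read()): arr=[1 27 20 _ _ _] head=1 tail=3 count=2
After op 5 (read()): arr=[1 27 20 _ _ _] head=2 tail=3 count=1
After op 6 (read()): arr=[1 27 20 _ _ _] head=3 tail=3 count=0
After op 7 (write(5)): arr=[1 27 20 5 _ _] head=3 tail=4 count=1
After op 8 (write(9)): arr=[1 27 20 5 9 _] head=3 tail=5 count=2
After op 9 (write(4)): arr=[1 27 20 5 9 4] head=3 tail=0 count=3
After op 10 (write(14)): arr=[14 27 20 5 9 4] head=3 tail=1 count=4
After op 11 (write(24)): arr=[14 24 20 5 9 4] head=3 tail=2 count=5
After op 12 (read()): arr=[14 24 20 5 9 4] head=4 tail=2 count=4
After op 13 (peek()): arr=[14 24 20 5 9 4] head=4 tail=2 count=4
After op 14 (write(13)): arr=[14 24 13 5 9 4] head=4 tail=3 count=5
After op 15 (write(2)): arr=[14 24 13 2 9 4] head=4 tail=4 count=6
After op 16 (write(26)): arr=[14 24 13 2 26 4] head=5 tail=5 count=6

Answer: 5 5 6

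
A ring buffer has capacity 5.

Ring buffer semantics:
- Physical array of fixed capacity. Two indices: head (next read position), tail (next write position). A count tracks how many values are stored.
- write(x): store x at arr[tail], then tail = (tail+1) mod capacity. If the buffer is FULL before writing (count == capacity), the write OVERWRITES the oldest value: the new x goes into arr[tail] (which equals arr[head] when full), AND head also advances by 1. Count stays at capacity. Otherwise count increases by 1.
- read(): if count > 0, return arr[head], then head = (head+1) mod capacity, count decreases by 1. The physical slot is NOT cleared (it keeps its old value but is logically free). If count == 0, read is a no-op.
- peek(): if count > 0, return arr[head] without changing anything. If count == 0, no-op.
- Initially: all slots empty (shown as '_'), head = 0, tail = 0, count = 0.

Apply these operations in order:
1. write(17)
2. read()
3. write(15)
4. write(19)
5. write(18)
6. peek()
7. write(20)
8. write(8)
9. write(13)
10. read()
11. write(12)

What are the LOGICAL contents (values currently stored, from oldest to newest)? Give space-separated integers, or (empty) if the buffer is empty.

Answer: 18 20 8 13 12

Derivation:
After op 1 (write(17)): arr=[17 _ _ _ _] head=0 tail=1 count=1
After op 2 (read()): arr=[17 _ _ _ _] head=1 tail=1 count=0
After op 3 (write(15)): arr=[17 15 _ _ _] head=1 tail=2 count=1
After op 4 (write(19)): arr=[17 15 19 _ _] head=1 tail=3 count=2
After op 5 (write(18)): arr=[17 15 19 18 _] head=1 tail=4 count=3
After op 6 (peek()): arr=[17 15 19 18 _] head=1 tail=4 count=3
After op 7 (write(20)): arr=[17 15 19 18 20] head=1 tail=0 count=4
After op 8 (write(8)): arr=[8 15 19 18 20] head=1 tail=1 count=5
After op 9 (write(13)): arr=[8 13 19 18 20] head=2 tail=2 count=5
After op 10 (read()): arr=[8 13 19 18 20] head=3 tail=2 count=4
After op 11 (write(12)): arr=[8 13 12 18 20] head=3 tail=3 count=5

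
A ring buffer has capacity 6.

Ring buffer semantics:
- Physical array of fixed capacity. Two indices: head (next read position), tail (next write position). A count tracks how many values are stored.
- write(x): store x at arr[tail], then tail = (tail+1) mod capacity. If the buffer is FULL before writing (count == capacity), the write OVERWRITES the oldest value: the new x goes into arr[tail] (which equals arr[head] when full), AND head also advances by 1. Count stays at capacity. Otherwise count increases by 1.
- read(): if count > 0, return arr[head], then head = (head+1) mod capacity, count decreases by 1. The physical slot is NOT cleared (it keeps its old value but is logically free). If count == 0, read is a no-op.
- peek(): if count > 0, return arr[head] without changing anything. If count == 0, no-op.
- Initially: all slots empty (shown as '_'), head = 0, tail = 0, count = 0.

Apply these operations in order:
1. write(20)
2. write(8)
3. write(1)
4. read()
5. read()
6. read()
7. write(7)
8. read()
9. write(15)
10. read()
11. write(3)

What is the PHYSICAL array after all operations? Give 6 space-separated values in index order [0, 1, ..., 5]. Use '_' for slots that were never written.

Answer: 20 8 1 7 15 3

Derivation:
After op 1 (write(20)): arr=[20 _ _ _ _ _] head=0 tail=1 count=1
After op 2 (write(8)): arr=[20 8 _ _ _ _] head=0 tail=2 count=2
After op 3 (write(1)): arr=[20 8 1 _ _ _] head=0 tail=3 count=3
After op 4 (read()): arr=[20 8 1 _ _ _] head=1 tail=3 count=2
After op 5 (read()): arr=[20 8 1 _ _ _] head=2 tail=3 count=1
After op 6 (read()): arr=[20 8 1 _ _ _] head=3 tail=3 count=0
After op 7 (write(7)): arr=[20 8 1 7 _ _] head=3 tail=4 count=1
After op 8 (read()): arr=[20 8 1 7 _ _] head=4 tail=4 count=0
After op 9 (write(15)): arr=[20 8 1 7 15 _] head=4 tail=5 count=1
After op 10 (read()): arr=[20 8 1 7 15 _] head=5 tail=5 count=0
After op 11 (write(3)): arr=[20 8 1 7 15 3] head=5 tail=0 count=1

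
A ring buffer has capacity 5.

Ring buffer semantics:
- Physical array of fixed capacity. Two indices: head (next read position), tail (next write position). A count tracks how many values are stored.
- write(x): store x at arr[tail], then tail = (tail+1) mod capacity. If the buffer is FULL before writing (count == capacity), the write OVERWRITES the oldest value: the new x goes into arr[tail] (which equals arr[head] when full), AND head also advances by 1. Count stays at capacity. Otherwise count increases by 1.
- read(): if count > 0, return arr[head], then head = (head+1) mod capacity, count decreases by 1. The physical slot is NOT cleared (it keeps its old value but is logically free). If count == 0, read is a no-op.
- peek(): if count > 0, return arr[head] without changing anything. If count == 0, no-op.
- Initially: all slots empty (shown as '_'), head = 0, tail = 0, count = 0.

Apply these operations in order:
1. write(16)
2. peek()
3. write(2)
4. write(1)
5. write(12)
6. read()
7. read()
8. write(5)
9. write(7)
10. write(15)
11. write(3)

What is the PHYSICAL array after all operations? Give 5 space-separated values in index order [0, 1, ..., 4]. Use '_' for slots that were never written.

After op 1 (write(16)): arr=[16 _ _ _ _] head=0 tail=1 count=1
After op 2 (peek()): arr=[16 _ _ _ _] head=0 tail=1 count=1
After op 3 (write(2)): arr=[16 2 _ _ _] head=0 tail=2 count=2
After op 4 (write(1)): arr=[16 2 1 _ _] head=0 tail=3 count=3
After op 5 (write(12)): arr=[16 2 1 12 _] head=0 tail=4 count=4
After op 6 (read()): arr=[16 2 1 12 _] head=1 tail=4 count=3
After op 7 (read()): arr=[16 2 1 12 _] head=2 tail=4 count=2
After op 8 (write(5)): arr=[16 2 1 12 5] head=2 tail=0 count=3
After op 9 (write(7)): arr=[7 2 1 12 5] head=2 tail=1 count=4
After op 10 (write(15)): arr=[7 15 1 12 5] head=2 tail=2 count=5
After op 11 (write(3)): arr=[7 15 3 12 5] head=3 tail=3 count=5

Answer: 7 15 3 12 5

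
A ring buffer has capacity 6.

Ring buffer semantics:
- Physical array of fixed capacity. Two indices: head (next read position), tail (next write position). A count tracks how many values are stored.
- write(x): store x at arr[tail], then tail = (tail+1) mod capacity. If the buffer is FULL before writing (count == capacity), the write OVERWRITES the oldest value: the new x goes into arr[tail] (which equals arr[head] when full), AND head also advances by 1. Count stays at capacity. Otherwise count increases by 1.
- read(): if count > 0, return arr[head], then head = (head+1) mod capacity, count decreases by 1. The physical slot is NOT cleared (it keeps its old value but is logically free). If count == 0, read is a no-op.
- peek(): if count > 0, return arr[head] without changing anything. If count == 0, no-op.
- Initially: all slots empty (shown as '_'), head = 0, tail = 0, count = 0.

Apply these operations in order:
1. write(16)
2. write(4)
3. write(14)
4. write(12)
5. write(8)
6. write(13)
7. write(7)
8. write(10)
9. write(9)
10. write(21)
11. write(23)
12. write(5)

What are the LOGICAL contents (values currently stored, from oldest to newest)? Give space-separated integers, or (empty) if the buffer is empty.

Answer: 7 10 9 21 23 5

Derivation:
After op 1 (write(16)): arr=[16 _ _ _ _ _] head=0 tail=1 count=1
After op 2 (write(4)): arr=[16 4 _ _ _ _] head=0 tail=2 count=2
After op 3 (write(14)): arr=[16 4 14 _ _ _] head=0 tail=3 count=3
After op 4 (write(12)): arr=[16 4 14 12 _ _] head=0 tail=4 count=4
After op 5 (write(8)): arr=[16 4 14 12 8 _] head=0 tail=5 count=5
After op 6 (write(13)): arr=[16 4 14 12 8 13] head=0 tail=0 count=6
After op 7 (write(7)): arr=[7 4 14 12 8 13] head=1 tail=1 count=6
After op 8 (write(10)): arr=[7 10 14 12 8 13] head=2 tail=2 count=6
After op 9 (write(9)): arr=[7 10 9 12 8 13] head=3 tail=3 count=6
After op 10 (write(21)): arr=[7 10 9 21 8 13] head=4 tail=4 count=6
After op 11 (write(23)): arr=[7 10 9 21 23 13] head=5 tail=5 count=6
After op 12 (write(5)): arr=[7 10 9 21 23 5] head=0 tail=0 count=6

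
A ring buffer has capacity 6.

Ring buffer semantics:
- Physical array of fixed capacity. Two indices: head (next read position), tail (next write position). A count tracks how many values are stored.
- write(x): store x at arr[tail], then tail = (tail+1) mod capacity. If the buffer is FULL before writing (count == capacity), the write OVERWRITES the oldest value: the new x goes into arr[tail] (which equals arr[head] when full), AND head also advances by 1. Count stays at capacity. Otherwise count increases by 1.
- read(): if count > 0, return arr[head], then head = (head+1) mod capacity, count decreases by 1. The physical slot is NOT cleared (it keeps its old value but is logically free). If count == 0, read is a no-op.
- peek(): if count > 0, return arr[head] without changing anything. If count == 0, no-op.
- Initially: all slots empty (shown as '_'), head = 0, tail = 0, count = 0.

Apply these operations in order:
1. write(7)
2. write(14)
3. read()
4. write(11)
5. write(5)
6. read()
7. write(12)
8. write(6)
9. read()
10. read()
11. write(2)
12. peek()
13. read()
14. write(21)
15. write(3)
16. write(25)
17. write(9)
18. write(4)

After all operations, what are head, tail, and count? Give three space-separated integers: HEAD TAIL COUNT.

Answer: 0 0 6

Derivation:
After op 1 (write(7)): arr=[7 _ _ _ _ _] head=0 tail=1 count=1
After op 2 (write(14)): arr=[7 14 _ _ _ _] head=0 tail=2 count=2
After op 3 (read()): arr=[7 14 _ _ _ _] head=1 tail=2 count=1
After op 4 (write(11)): arr=[7 14 11 _ _ _] head=1 tail=3 count=2
After op 5 (write(5)): arr=[7 14 11 5 _ _] head=1 tail=4 count=3
After op 6 (read()): arr=[7 14 11 5 _ _] head=2 tail=4 count=2
After op 7 (write(12)): arr=[7 14 11 5 12 _] head=2 tail=5 count=3
After op 8 (write(6)): arr=[7 14 11 5 12 6] head=2 tail=0 count=4
After op 9 (read()): arr=[7 14 11 5 12 6] head=3 tail=0 count=3
After op 10 (read()): arr=[7 14 11 5 12 6] head=4 tail=0 count=2
After op 11 (write(2)): arr=[2 14 11 5 12 6] head=4 tail=1 count=3
After op 12 (peek()): arr=[2 14 11 5 12 6] head=4 tail=1 count=3
After op 13 (read()): arr=[2 14 11 5 12 6] head=5 tail=1 count=2
After op 14 (write(21)): arr=[2 21 11 5 12 6] head=5 tail=2 count=3
After op 15 (write(3)): arr=[2 21 3 5 12 6] head=5 tail=3 count=4
After op 16 (write(25)): arr=[2 21 3 25 12 6] head=5 tail=4 count=5
After op 17 (write(9)): arr=[2 21 3 25 9 6] head=5 tail=5 count=6
After op 18 (write(4)): arr=[2 21 3 25 9 4] head=0 tail=0 count=6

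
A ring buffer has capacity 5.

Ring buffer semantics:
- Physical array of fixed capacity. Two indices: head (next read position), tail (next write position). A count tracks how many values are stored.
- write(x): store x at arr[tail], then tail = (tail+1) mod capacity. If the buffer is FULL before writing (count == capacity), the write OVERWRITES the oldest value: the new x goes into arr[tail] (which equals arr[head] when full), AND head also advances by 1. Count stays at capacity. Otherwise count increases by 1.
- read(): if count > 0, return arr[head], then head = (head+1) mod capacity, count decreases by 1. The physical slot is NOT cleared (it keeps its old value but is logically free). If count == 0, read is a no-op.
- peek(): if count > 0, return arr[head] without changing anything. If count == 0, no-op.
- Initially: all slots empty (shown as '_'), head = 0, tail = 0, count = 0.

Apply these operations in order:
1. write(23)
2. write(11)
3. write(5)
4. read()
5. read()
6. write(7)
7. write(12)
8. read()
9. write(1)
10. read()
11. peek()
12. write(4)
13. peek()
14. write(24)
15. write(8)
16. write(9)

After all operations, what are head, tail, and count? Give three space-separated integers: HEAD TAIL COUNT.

After op 1 (write(23)): arr=[23 _ _ _ _] head=0 tail=1 count=1
After op 2 (write(11)): arr=[23 11 _ _ _] head=0 tail=2 count=2
After op 3 (write(5)): arr=[23 11 5 _ _] head=0 tail=3 count=3
After op 4 (read()): arr=[23 11 5 _ _] head=1 tail=3 count=2
After op 5 (read()): arr=[23 11 5 _ _] head=2 tail=3 count=1
After op 6 (write(7)): arr=[23 11 5 7 _] head=2 tail=4 count=2
After op 7 (write(12)): arr=[23 11 5 7 12] head=2 tail=0 count=3
After op 8 (read()): arr=[23 11 5 7 12] head=3 tail=0 count=2
After op 9 (write(1)): arr=[1 11 5 7 12] head=3 tail=1 count=3
After op 10 (read()): arr=[1 11 5 7 12] head=4 tail=1 count=2
After op 11 (peek()): arr=[1 11 5 7 12] head=4 tail=1 count=2
After op 12 (write(4)): arr=[1 4 5 7 12] head=4 tail=2 count=3
After op 13 (peek()): arr=[1 4 5 7 12] head=4 tail=2 count=3
After op 14 (write(24)): arr=[1 4 24 7 12] head=4 tail=3 count=4
After op 15 (write(8)): arr=[1 4 24 8 12] head=4 tail=4 count=5
After op 16 (write(9)): arr=[1 4 24 8 9] head=0 tail=0 count=5

Answer: 0 0 5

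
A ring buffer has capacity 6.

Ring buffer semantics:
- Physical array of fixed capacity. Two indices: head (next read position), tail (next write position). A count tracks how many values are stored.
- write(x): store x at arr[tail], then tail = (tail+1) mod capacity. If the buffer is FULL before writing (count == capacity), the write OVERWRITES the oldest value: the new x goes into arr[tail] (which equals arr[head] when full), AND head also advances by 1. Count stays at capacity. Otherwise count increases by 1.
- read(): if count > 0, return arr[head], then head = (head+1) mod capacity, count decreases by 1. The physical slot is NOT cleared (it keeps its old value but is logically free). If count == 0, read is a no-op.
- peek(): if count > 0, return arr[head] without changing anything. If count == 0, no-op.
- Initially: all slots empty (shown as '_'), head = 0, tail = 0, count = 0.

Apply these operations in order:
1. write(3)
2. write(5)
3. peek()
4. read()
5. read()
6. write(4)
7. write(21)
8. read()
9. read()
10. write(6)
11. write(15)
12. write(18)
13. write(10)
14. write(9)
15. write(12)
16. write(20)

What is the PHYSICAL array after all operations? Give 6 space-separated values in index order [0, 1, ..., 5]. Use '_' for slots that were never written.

After op 1 (write(3)): arr=[3 _ _ _ _ _] head=0 tail=1 count=1
After op 2 (write(5)): arr=[3 5 _ _ _ _] head=0 tail=2 count=2
After op 3 (peek()): arr=[3 5 _ _ _ _] head=0 tail=2 count=2
After op 4 (read()): arr=[3 5 _ _ _ _] head=1 tail=2 count=1
After op 5 (read()): arr=[3 5 _ _ _ _] head=2 tail=2 count=0
After op 6 (write(4)): arr=[3 5 4 _ _ _] head=2 tail=3 count=1
After op 7 (write(21)): arr=[3 5 4 21 _ _] head=2 tail=4 count=2
After op 8 (read()): arr=[3 5 4 21 _ _] head=3 tail=4 count=1
After op 9 (read()): arr=[3 5 4 21 _ _] head=4 tail=4 count=0
After op 10 (write(6)): arr=[3 5 4 21 6 _] head=4 tail=5 count=1
After op 11 (write(15)): arr=[3 5 4 21 6 15] head=4 tail=0 count=2
After op 12 (write(18)): arr=[18 5 4 21 6 15] head=4 tail=1 count=3
After op 13 (write(10)): arr=[18 10 4 21 6 15] head=4 tail=2 count=4
After op 14 (write(9)): arr=[18 10 9 21 6 15] head=4 tail=3 count=5
After op 15 (write(12)): arr=[18 10 9 12 6 15] head=4 tail=4 count=6
After op 16 (write(20)): arr=[18 10 9 12 20 15] head=5 tail=5 count=6

Answer: 18 10 9 12 20 15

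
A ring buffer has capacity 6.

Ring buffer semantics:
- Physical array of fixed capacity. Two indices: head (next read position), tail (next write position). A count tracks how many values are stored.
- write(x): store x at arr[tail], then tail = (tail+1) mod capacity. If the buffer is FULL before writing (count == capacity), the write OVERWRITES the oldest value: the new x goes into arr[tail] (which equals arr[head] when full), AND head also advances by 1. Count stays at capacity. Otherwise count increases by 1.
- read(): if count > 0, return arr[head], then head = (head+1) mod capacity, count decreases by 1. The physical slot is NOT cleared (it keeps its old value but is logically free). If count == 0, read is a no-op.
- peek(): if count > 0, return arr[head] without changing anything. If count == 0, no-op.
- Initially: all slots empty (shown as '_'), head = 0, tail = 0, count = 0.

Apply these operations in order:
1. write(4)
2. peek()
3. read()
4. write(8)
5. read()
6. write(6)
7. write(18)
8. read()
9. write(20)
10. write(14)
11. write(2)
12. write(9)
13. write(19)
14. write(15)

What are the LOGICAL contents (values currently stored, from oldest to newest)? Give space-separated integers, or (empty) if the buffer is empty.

After op 1 (write(4)): arr=[4 _ _ _ _ _] head=0 tail=1 count=1
After op 2 (peek()): arr=[4 _ _ _ _ _] head=0 tail=1 count=1
After op 3 (read()): arr=[4 _ _ _ _ _] head=1 tail=1 count=0
After op 4 (write(8)): arr=[4 8 _ _ _ _] head=1 tail=2 count=1
After op 5 (read()): arr=[4 8 _ _ _ _] head=2 tail=2 count=0
After op 6 (write(6)): arr=[4 8 6 _ _ _] head=2 tail=3 count=1
After op 7 (write(18)): arr=[4 8 6 18 _ _] head=2 tail=4 count=2
After op 8 (read()): arr=[4 8 6 18 _ _] head=3 tail=4 count=1
After op 9 (write(20)): arr=[4 8 6 18 20 _] head=3 tail=5 count=2
After op 10 (write(14)): arr=[4 8 6 18 20 14] head=3 tail=0 count=3
After op 11 (write(2)): arr=[2 8 6 18 20 14] head=3 tail=1 count=4
After op 12 (write(9)): arr=[2 9 6 18 20 14] head=3 tail=2 count=5
After op 13 (write(19)): arr=[2 9 19 18 20 14] head=3 tail=3 count=6
After op 14 (write(15)): arr=[2 9 19 15 20 14] head=4 tail=4 count=6

Answer: 20 14 2 9 19 15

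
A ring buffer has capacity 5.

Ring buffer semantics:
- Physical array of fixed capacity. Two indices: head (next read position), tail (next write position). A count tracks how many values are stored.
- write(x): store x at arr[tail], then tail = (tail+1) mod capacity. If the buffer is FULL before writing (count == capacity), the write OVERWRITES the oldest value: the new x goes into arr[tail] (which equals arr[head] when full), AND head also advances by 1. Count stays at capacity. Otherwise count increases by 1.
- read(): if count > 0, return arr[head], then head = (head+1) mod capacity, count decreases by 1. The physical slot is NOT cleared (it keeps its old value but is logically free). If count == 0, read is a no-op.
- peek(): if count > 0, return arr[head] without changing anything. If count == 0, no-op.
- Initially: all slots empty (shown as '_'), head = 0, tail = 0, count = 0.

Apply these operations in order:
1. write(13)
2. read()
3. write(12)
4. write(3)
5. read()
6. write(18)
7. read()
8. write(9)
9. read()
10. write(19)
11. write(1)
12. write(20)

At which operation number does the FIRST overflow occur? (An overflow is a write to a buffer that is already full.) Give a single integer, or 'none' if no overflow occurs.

Answer: none

Derivation:
After op 1 (write(13)): arr=[13 _ _ _ _] head=0 tail=1 count=1
After op 2 (read()): arr=[13 _ _ _ _] head=1 tail=1 count=0
After op 3 (write(12)): arr=[13 12 _ _ _] head=1 tail=2 count=1
After op 4 (write(3)): arr=[13 12 3 _ _] head=1 tail=3 count=2
After op 5 (read()): arr=[13 12 3 _ _] head=2 tail=3 count=1
After op 6 (write(18)): arr=[13 12 3 18 _] head=2 tail=4 count=2
After op 7 (read()): arr=[13 12 3 18 _] head=3 tail=4 count=1
After op 8 (write(9)): arr=[13 12 3 18 9] head=3 tail=0 count=2
After op 9 (read()): arr=[13 12 3 18 9] head=4 tail=0 count=1
After op 10 (write(19)): arr=[19 12 3 18 9] head=4 tail=1 count=2
After op 11 (write(1)): arr=[19 1 3 18 9] head=4 tail=2 count=3
After op 12 (write(20)): arr=[19 1 20 18 9] head=4 tail=3 count=4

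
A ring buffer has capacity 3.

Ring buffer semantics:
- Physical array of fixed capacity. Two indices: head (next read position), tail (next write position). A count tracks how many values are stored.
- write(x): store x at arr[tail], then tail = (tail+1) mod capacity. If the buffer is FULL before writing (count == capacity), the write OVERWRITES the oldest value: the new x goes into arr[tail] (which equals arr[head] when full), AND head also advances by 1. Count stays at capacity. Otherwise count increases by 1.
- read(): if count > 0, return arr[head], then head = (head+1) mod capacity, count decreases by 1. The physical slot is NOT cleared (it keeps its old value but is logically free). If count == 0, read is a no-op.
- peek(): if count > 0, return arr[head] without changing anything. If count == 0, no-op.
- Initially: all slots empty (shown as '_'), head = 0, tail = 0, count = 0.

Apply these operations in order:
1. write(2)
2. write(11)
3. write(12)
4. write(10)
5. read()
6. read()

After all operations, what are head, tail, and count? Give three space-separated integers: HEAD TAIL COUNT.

Answer: 0 1 1

Derivation:
After op 1 (write(2)): arr=[2 _ _] head=0 tail=1 count=1
After op 2 (write(11)): arr=[2 11 _] head=0 tail=2 count=2
After op 3 (write(12)): arr=[2 11 12] head=0 tail=0 count=3
After op 4 (write(10)): arr=[10 11 12] head=1 tail=1 count=3
After op 5 (read()): arr=[10 11 12] head=2 tail=1 count=2
After op 6 (read()): arr=[10 11 12] head=0 tail=1 count=1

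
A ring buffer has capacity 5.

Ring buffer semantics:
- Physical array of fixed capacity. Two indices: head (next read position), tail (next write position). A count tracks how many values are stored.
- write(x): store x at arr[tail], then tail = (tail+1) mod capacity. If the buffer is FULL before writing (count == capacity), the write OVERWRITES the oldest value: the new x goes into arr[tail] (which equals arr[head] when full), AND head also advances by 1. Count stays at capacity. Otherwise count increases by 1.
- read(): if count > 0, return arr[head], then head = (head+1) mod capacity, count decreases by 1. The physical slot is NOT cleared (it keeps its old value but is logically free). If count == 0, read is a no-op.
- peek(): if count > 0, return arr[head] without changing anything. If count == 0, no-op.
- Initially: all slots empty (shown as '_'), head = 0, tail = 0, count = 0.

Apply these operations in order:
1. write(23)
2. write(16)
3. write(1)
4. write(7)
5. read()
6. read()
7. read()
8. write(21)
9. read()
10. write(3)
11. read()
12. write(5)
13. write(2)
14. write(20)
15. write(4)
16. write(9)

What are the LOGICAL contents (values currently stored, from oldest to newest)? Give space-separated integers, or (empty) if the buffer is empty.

After op 1 (write(23)): arr=[23 _ _ _ _] head=0 tail=1 count=1
After op 2 (write(16)): arr=[23 16 _ _ _] head=0 tail=2 count=2
After op 3 (write(1)): arr=[23 16 1 _ _] head=0 tail=3 count=3
After op 4 (write(7)): arr=[23 16 1 7 _] head=0 tail=4 count=4
After op 5 (read()): arr=[23 16 1 7 _] head=1 tail=4 count=3
After op 6 (read()): arr=[23 16 1 7 _] head=2 tail=4 count=2
After op 7 (read()): arr=[23 16 1 7 _] head=3 tail=4 count=1
After op 8 (write(21)): arr=[23 16 1 7 21] head=3 tail=0 count=2
After op 9 (read()): arr=[23 16 1 7 21] head=4 tail=0 count=1
After op 10 (write(3)): arr=[3 16 1 7 21] head=4 tail=1 count=2
After op 11 (read()): arr=[3 16 1 7 21] head=0 tail=1 count=1
After op 12 (write(5)): arr=[3 5 1 7 21] head=0 tail=2 count=2
After op 13 (write(2)): arr=[3 5 2 7 21] head=0 tail=3 count=3
After op 14 (write(20)): arr=[3 5 2 20 21] head=0 tail=4 count=4
After op 15 (write(4)): arr=[3 5 2 20 4] head=0 tail=0 count=5
After op 16 (write(9)): arr=[9 5 2 20 4] head=1 tail=1 count=5

Answer: 5 2 20 4 9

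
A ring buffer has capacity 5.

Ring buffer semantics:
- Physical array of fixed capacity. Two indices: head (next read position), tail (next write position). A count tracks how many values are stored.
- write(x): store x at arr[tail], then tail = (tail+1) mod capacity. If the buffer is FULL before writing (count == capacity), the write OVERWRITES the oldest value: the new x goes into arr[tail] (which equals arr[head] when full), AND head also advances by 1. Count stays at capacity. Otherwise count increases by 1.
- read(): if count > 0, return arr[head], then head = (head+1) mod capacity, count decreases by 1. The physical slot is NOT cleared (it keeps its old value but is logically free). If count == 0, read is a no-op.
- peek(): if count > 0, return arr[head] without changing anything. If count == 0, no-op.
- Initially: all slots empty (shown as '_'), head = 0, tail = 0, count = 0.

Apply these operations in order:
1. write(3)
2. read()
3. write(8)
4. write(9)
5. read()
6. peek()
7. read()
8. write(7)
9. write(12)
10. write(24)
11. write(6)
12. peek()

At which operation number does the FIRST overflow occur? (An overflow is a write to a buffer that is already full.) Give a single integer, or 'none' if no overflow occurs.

Answer: none

Derivation:
After op 1 (write(3)): arr=[3 _ _ _ _] head=0 tail=1 count=1
After op 2 (read()): arr=[3 _ _ _ _] head=1 tail=1 count=0
After op 3 (write(8)): arr=[3 8 _ _ _] head=1 tail=2 count=1
After op 4 (write(9)): arr=[3 8 9 _ _] head=1 tail=3 count=2
After op 5 (read()): arr=[3 8 9 _ _] head=2 tail=3 count=1
After op 6 (peek()): arr=[3 8 9 _ _] head=2 tail=3 count=1
After op 7 (read()): arr=[3 8 9 _ _] head=3 tail=3 count=0
After op 8 (write(7)): arr=[3 8 9 7 _] head=3 tail=4 count=1
After op 9 (write(12)): arr=[3 8 9 7 12] head=3 tail=0 count=2
After op 10 (write(24)): arr=[24 8 9 7 12] head=3 tail=1 count=3
After op 11 (write(6)): arr=[24 6 9 7 12] head=3 tail=2 count=4
After op 12 (peek()): arr=[24 6 9 7 12] head=3 tail=2 count=4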